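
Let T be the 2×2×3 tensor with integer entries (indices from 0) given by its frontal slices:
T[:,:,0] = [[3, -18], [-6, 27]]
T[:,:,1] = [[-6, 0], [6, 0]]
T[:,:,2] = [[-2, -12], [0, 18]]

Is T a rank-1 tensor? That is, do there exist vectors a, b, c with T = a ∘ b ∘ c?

No

The mode-3 unfolding of T (rows indexed by k, columns by (i,j) = (0,0), (0,1), (1,0), (1,1)) is [[3, -18, -6, 27], [-6, 0, 6, 0], [-2, -12, 0, 18]].
There the 2×2 minor on rows k ∈ {0, 1}, columns (i,j) ∈ {(0,0), (0,1)} is det [[3, -18], [-6, 0]] = -108 ≠ 0, so this unfolding has rank ≥ 2; CP rank is at least every unfolding rank, so rank(T) ≥ 2.
In particular rank(T) ≥ 2 > 1, so T is not rank-1.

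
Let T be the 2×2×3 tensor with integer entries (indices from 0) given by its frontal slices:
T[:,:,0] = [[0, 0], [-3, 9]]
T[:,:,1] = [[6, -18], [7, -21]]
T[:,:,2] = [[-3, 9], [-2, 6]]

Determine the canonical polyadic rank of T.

Lower bound: the mode-1 unfolding of T (rows indexed by i, columns by (j,k) = (0,0), (0,1), (0,2), (1,0), (1,1), (1,2)) is [[0, 6, -3, 0, -18, 9], [-3, 7, -2, 9, -21, 6]].
There the 2×2 minor on rows i ∈ {0, 1}, columns (j,k) ∈ {(0,0), (0,1)} is det [[0, 6], [-3, 7]] = 18 ≠ 0, so this unfolding has rank ≥ 2; CP rank is at least every unfolding rank, so rank(T) ≥ 2. (This is only a lower bound: in general the CP rank may exceed every unfolding rank, so we still need to exhibit 2 rank-1 terms summing to T.)
Upper bound — finding two terms. Every mode-2 slice of T is a multiple of one matrix: T[:,j,:] = b[j]·M with b = [1, -3] and M = [[0, 6, -3], [-3, 7, -2]] (rows indexed by i, columns by k). So it suffices to write M as a sum of two rank-1 matrices.
Splitting M by its rows (i = 0, 1), M = [1, 0][0, 6, -3]ᵀ + [0, 1][-3, 7, -2]ᵀ.
Hence T = [1, 0] (x) [1, -3] (x) [0, 6, -3] + [0, 1] (x) [1, -3] (x) [-3, 7, -2], so rank(T) ≤ 2.
These bounds meet, so rank(T) = 2.
Check entry T[0,0,1] = 6: (1)·(1)·(6) + (0)·(1)·(7) = 6.

2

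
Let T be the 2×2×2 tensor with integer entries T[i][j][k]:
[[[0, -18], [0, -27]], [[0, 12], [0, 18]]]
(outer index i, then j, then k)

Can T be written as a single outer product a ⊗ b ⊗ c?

If T = a ⊗ b ⊗ c then every fibre of T is a multiple of the corresponding factor, so read the factors off the fibres through the nonzero entry T[0,0,1] = -18.
The mode-1 fibre T[:,0,1] = [-18, 12] gives a = [3, -2] (primitive direction); the mode-2 fibre T[0,:,1] = [-18, -27] gives b = [2, 3]; then c[k] = T[0,0,k] / (a[0]·b[0]) = [0, -18] / 6 = [0, -3].
Expanding [3, -2] ⊗ [2, 3] ⊗ [0, -3] reproduces all 8 entries of T, so T = [3, -2] ⊗ [2, 3] ⊗ [0, -3] and rank(T) ≤ 1.
Equivalently every frontal slice T[:,:,k] is c[k] times the rank-1 matrix [3, -2] ⊗ [2, 3]. So T has rank 1 (it is nonzero).

Yes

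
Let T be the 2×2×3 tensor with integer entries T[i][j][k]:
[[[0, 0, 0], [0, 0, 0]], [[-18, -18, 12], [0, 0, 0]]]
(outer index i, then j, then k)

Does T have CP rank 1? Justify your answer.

The mode-1 fibre T[:,0,0] = [0, -18] gives a = [0, 1] (primitive direction); the mode-2 fibre T[1,:,0] = [-18, 0] gives b = [1, 0]; then c[k] = T[1,0,k] / (a[1]·b[0]) = [-18, -18, 12] / 1 = [-18, -18, 12].
Expanding [0, 1] ⊗ [1, 0] ⊗ [-18, -18, 12] reproduces all 12 entries of T, so T = [0, 1] ⊗ [1, 0] ⊗ [-18, -18, 12] and rank(T) ≤ 1.
Equivalently every frontal slice T[:,:,k] is c[k] times the rank-1 matrix [0, 1] ⊗ [1, 0]. So T has rank 1 (it is nonzero).

Yes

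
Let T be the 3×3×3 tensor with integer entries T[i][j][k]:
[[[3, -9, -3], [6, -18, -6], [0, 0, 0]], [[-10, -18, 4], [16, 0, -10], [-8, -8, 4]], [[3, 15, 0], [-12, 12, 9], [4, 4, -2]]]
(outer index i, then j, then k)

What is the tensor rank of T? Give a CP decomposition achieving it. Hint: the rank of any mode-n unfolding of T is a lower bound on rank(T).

rank(T) = 2

Lower bound: in the mode-2 unfolding of T (rows indexed by j, columns by (i,k)) the 2×2 minor on rows j ∈ {0, 1}, columns (i,k) ∈ {(0,0), (1,0)} is det [[3, -10], [6, 16]] = 108 ≠ 0, so that unfolding has rank ≥ 2 and hence rank(T) ≥ 2 (CP rank is at least every unfolding rank, though it can be larger).
Upper bound: with S_k = T[:,:,k], the two rank-1 terms a₁b₁ᵀ, a₂b₂ᵀ are the rank-1 members of the pencil x·S₀ + y·S₁.
The 2×2 minor of x·S₀ + y·S₁ on rows {0,1}, columns {0,1} is 108·x² − 216·xy − 324·y² = 108·(x − 3·y)(x + y), vanishing at (x:y) = (3:1) and (1:-1).
M₁ = 3·S₀ + S₁ = [[0, 0, 0], [-48, 48, -32], [24, -24, 16]] = (-8)·(0, 2, -1)(3, -3, 2)ᵀ and M₂ = S₀ − S₁ = [[12, 24, 0], [8, 16, 0], [-12, -24, 0]] = 4·(3, 2, -3)(1, 2, 0)ᵀ, so take a₁ = (0, 2, -1), b₁ = (3, -3, 2), a₂ = (3, 2, -3), b₂ = (1, 2, 0).
Each slice is an integer combination of E₁ = a₁b₁ᵀ and E₂ = a₂b₂ᵀ: S₀ = −2·E₁ + E₂, S₁ = −2·E₁ − 3·E₂, S₂ = E₁ − E₂; reading off coefficients, c₁ = (-2, -2, 1) and c₂ = (1, -3, -1).
Hence T = (0, 2, -1) ∘ (3, -3, 2) ∘ (-2, -2, 1) + (3, 2, -3) ∘ (1, 2, 0) ∘ (1, -3, -1), so rank(T) ≤ 2.
These bounds meet, so rank(T) = 2.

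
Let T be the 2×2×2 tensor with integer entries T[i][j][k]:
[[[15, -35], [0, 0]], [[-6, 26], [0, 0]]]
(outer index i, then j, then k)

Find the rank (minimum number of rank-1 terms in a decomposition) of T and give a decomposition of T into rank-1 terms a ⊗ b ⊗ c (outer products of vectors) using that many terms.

rank(T) = 2

Lower bound: in the mode-3 unfolding of T (rows indexed by k, columns by (i,j)) the 2×2 minor on rows k ∈ {0, 1}, columns (i,j) ∈ {(0,0), (1,0)} is det [[15, -6], [-35, 26]] = 180 ≠ 0, so that unfolding has rank ≥ 2 and hence rank(T) ≥ 2 (CP rank is at least every unfolding rank, though it can be larger).
Upper bound: T[:,j,:] = b[j]·M for every slice, with b = (1, 0) and M = [[15, -35], [-6, 26]] (rows i, columns k).
Splitting M by its rows (i = 0, 1), M = (1, 0)(15, -35)ᵀ + (0, 1)(-6, 26)ᵀ.
Hence T = (1, 0) ⊗ (1, 0) ⊗ (15, -35) + (0, 1) ⊗ (1, 0) ⊗ (-6, 26), so rank(T) ≤ 2.
These bounds meet, so rank(T) = 2.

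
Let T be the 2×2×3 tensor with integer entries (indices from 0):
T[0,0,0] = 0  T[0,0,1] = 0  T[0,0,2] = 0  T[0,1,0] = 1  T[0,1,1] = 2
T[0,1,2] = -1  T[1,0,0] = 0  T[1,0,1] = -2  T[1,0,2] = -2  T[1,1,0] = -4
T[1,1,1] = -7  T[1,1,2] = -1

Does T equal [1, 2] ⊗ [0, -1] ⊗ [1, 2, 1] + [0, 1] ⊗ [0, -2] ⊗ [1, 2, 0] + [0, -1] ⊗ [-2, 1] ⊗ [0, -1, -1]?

No

Reconstruct entry (0,1,0) from the claimed factors: Σₗ aₗ[0]bₗ[1]cₗ[0] = (1)·(-1)·(1) + (0)·(-2)·(1) + (0)·(1)·(0) = -1, but T[0,1,0] = 1. The claim is false.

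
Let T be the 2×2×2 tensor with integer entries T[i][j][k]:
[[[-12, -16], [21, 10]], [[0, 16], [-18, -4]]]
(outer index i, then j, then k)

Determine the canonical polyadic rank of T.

2

Lower bound: in the mode-2 unfolding of T (rows indexed by j, columns by (i,k)) the 2×2 minor on rows j ∈ {0, 1}, columns (i,k) ∈ {(0,0), (0,1)} is det [[-12, -16], [21, 10]] = 216 ≠ 0, so that unfolding has rank ≥ 2 and hence rank(T) ≥ 2 (CP rank is at least every unfolding rank, though it can be larger).
Upper bound: with S_k = T[:,:,k], the two rank-1 terms a₁b₁ᵀ, a₂b₂ᵀ are the rank-1 members of the pencil x·S₀ + y·S₁.
det(x·S₀ + y·S₁) is 216·x² − 96·y² = 24·(3·x − 2·y)(3·x + 2·y), vanishing at (x:y) = (2:3) and (2:-3).
M₁ = 2·S₀ + 3·S₁ = [[-72, 72], [48, -48]] = (-24)·[3, -2][1, -1]ᵀ and M₂ = 2·S₀ − 3·S₁ = [[24, 12], [-48, -24]] = 12·[1, -2][2, 1]ᵀ, so take a₁ = [3, -2], b₁ = [1, -1], a₂ = [1, -2], b₂ = [2, 1].
Each slice is an integer combination of E₁ = a₁b₁ᵀ and E₂ = a₂b₂ᵀ: S₀ = −6·E₁ + 3·E₂, S₁ = −4·E₁ − 2·E₂; reading off coefficients, c₁ = [-6, -4] and c₂ = [3, -2].
Hence T = [3, -2] ⊗ [1, -1] ⊗ [-6, -4] + [1, -2] ⊗ [2, 1] ⊗ [3, -2], so rank(T) ≤ 2.
These bounds meet, so rank(T) = 2.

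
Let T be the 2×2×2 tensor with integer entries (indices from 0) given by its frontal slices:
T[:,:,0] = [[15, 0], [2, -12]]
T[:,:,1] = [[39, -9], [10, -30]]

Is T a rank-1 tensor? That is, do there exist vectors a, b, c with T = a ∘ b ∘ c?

No

The mode-3 unfolding of T (rows indexed by k, columns by (i,j) = (0,0), (0,1), (1,0), (1,1)) is [[15, 0, 2, -12], [39, -9, 10, -30]].
There the 2×2 minor on rows k ∈ {0, 1}, columns (i,j) ∈ {(0,0), (0,1)} is det [[15, 0], [39, -9]] = -135 ≠ 0, so this unfolding has rank ≥ 2; CP rank is at least every unfolding rank, so rank(T) ≥ 2.
In particular rank(T) ≥ 2 > 1, so T is not rank-1.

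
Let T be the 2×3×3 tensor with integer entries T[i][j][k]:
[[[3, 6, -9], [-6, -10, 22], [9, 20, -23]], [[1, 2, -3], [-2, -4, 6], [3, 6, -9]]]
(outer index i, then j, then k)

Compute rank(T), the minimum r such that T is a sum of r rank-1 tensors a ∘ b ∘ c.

2

Lower bound: the mode-1 unfolding of T (rows indexed by i, columns by (j,k) = (0,0), (0,1), (0,2), (1,0), (1,1), (1,2), (2,0), (2,1), (2,2)) is [[3, 6, -9, -6, -10, 22, 9, 20, -23], [1, 2, -3, -2, -4, 6, 3, 6, -9]].
There the 2×2 minor on rows i ∈ {0, 1}, columns (j,k) ∈ {(0,0), (1,1)} is det [[3, -10], [1, -4]] = -2 ≠ 0, so this unfolding has rank ≥ 2; CP rank is at least every unfolding rank, so rank(T) ≥ 2. (Flattening ranks never certify an upper bound on CP rank; for that we must actually write T with 2 rank-1 terms.)
Upper bound — finding two terms. Write S_k = T[:,:,k] for the frontal slices: S₀ = [[3, -6, 9], [1, -2, 3]], S₁ = [[6, -10, 20], [2, -4, 6]], S₂ = [[-9, 22, -23], [-3, 6, -9]].
If T = a₁ ∘ b₁ ∘ c₁ + a₂ ∘ b₂ ∘ c₂ then each S_k = c₁[k]·a₁b₁ᵀ + c₂[k]·a₂b₂ᵀ. S₀ and S₁ are linearly independent, so a₁b₁ᵀ and a₂b₂ᵀ must span the same plane of matrices: they are the rank-1 matrices of the form x·S₀ + y·S₁.
The 2×2 minor of x·S₀ + y·S₁ on rows {0,1}, columns {0,1} is −2·xy − 4·y² = (-2)·(x + 2·y)(y), vanishing at (x:y) = (2:-1) and (1:0).
M₁ = 2·S₀ − S₁ = [[0, -2, -2], [0, 0, 0]] = (-2)·[1, 0][0, 1, 1]ᵀ and M₂ = S₀ = [[3, -6, 9], [1, -2, 3]] = [3, 1][1, -2, 3]ᵀ, so take a₁ = [1, 0], b₁ = [0, 1, 1], a₂ = [3, 1], b₂ = [1, -2, 3].
Each slice is an integer combination of E₁ = a₁b₁ᵀ and E₂ = a₂b₂ᵀ: S₀ = E₂, S₁ = 2·E₁ + 2·E₂, S₂ = 4·E₁ − 3·E₂; reading off coefficients, c₁ = [0, 2, 4] and c₂ = [1, 2, -3].
Hence T = [1, 0] ∘ [0, 1, 1] ∘ [0, 2, 4] + [3, 1] ∘ [1, -2, 3] ∘ [1, 2, -3], so rank(T) ≤ 2.
These bounds meet, so rank(T) = 2.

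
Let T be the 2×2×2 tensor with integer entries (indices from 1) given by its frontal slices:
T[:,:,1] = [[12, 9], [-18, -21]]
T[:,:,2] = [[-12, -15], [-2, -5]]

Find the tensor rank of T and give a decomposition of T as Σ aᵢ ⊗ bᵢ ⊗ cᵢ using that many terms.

Lower bound: the mode-3 unfolding of T (rows indexed by k, columns by (i,j) = (1,1), (1,2), (2,1), (2,2)) is [[12, 9, -18, -21], [-12, -15, -2, -5]].
There the 2×2 minor on rows k ∈ {1, 2}, columns (i,j) ∈ {(1,1), (1,2)} is det [[12, 9], [-12, -15]] = -72 ≠ 0, so this unfolding has rank ≥ 2; CP rank is at least every unfolding rank, so rank(T) ≥ 2. (Unfolding ranks only ever bound the CP rank from below — rank(T) can be strictly larger than all of them — so the matching upper bound has to come from an explicit 2-term decomposition.)
Upper bound — finding two terms. Write S_k = T[:,:,k] for the frontal slices: S₁ = [[12, 9], [-18, -21]], S₂ = [[-12, -15], [-2, -5]].
If T = a₁ ⊗ b₁ ⊗ c₁ + a₂ ⊗ b₂ ⊗ c₂ then each S_k = c₁[k]·a₁b₁ᵀ + c₂[k]·a₂b₂ᵀ. S₁ and S₂ are linearly independent, so a₁b₁ᵀ and a₂b₂ᵀ must span the same plane of matrices: they are the rank-1 matrices of the form x·S₁ + y·S₂.
det(x·S₁ + y·S₂) is −90·x² − 60·xy + 30·y² = (-30)·(3·x − y)(x + y), vanishing at (x:y) = (1:3) and (1:-1).
M₁ = S₁ + 3·S₂ = [[-24, -36], [-24, -36]] = (-12)·(1, 1)(2, 3)ᵀ and M₂ = S₁ − S₂ = [[24, 24], [-16, -16]] = 8·(3, -2)(1, 1)ᵀ, so take a₁ = (1, 1), b₁ = (2, 3), a₂ = (3, -2), b₂ = (1, 1).
Each slice is an integer combination of E₁ = a₁b₁ᵀ and E₂ = a₂b₂ᵀ: S₁ = −3·E₁ + 6·E₂, S₂ = −3·E₁ − 2·E₂; reading off coefficients, c₁ = (-3, -3) and c₂ = (6, -2).
Hence T = (1, 1) ⊗ (2, 3) ⊗ (-3, -3) + (3, -2) ⊗ (1, 1) ⊗ (6, -2), so rank(T) ≤ 2.
These bounds meet, so rank(T) = 2.

rank(T) = 2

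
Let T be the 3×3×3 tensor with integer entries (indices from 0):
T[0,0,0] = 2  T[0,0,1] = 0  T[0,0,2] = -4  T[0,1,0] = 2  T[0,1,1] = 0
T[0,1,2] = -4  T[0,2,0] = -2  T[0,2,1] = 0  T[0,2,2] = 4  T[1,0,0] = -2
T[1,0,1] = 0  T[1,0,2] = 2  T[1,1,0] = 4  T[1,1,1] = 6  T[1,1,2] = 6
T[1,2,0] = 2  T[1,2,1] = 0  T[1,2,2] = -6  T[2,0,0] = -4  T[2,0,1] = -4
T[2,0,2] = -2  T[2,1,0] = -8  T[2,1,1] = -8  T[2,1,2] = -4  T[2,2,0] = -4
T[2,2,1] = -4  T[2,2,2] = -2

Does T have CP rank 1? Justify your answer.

No

The mode-2 unfolding of T (rows indexed by j, columns by (i,k) = (0,0), (0,1), (0,2), (1,0), (1,1), (1,2), (2,0), (2,1), (2,2)) is [[2, 0, -4, -2, 0, 2, -4, -4, -2], [2, 0, -4, 4, 6, 6, -8, -8, -4], [-2, 0, 4, 2, 0, -6, -4, -4, -2]].
There the 3×3 minor on rows j ∈ {0, 1, 2}, columns (i,k) ∈ {(0,0), (1,0), (1,2)} is det [[2, -2, 2], [2, 4, 6], [-2, 2, -6]] = -48 ≠ 0, so this unfolding has rank ≥ 3; CP rank is at least every unfolding rank, so rank(T) ≥ 3.
In particular rank(T) ≥ 3 > 1, so T is not rank-1.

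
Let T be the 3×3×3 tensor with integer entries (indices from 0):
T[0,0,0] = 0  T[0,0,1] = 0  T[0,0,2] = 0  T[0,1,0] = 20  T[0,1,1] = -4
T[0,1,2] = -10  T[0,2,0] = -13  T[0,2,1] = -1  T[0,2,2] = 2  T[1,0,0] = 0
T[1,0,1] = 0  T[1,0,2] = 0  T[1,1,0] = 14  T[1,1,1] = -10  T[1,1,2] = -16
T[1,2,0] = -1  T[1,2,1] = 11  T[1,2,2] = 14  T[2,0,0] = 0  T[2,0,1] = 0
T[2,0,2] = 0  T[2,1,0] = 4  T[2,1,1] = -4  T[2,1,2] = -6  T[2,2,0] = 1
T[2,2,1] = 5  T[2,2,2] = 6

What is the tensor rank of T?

Lower bound: in the mode-1 unfolding of T (rows indexed by i, columns by (j,k)) the 2×2 minor on rows i ∈ {0, 1}, columns (j,k) ∈ {(1,0), (1,1)} is det [[20, -4], [14, -10]] = -144 ≠ 0, so that unfolding has rank ≥ 2 and hence rank(T) ≥ 2 (CP rank is at least every unfolding rank, though it can be larger).
Upper bound: with S_k = T[:,:,k], the two rank-1 terms a₁b₁ᵀ, a₂b₂ᵀ are the rank-1 members of the pencil x·S₀ + y·S₁.
The 2×2 minor of x·S₀ + y·S₁ on rows {0,1}, columns {1,2} is 162·x² + 108·xy − 54·y² = 54·(3·x − y)(x + y), vanishing at (x:y) = (1:3) and (1:-1).
M₁ = S₀ + 3·S₁ = [[0, 8, -16], [0, -16, 32], [0, -8, 16]] = 8·[1, -2, -1][0, 1, -2]ᵀ and M₂ = S₀ − S₁ = [[0, 24, -12], [0, 24, -12], [0, 8, -4]] = 4·[3, 3, 1][0, 2, -1]ᵀ, so take a₁ = [1, -2, -1], b₁ = [0, 1, -2], a₂ = [3, 3, 1], b₂ = [0, 2, -1].
Each slice is an integer combination of E₁ = a₁b₁ᵀ and E₂ = a₂b₂ᵀ: S₀ = 2·E₁ + 3·E₂, S₁ = 2·E₁ − E₂, S₂ = 2·E₁ − 2·E₂; reading off coefficients, c₁ = [2, 2, 2] and c₂ = [3, -1, -2].
Hence T = [1, -2, -1] ⊗ [0, 1, -2] ⊗ [2, 2, 2] + [3, 3, 1] ⊗ [0, 2, -1] ⊗ [3, -1, -2], so rank(T) ≤ 2.
These bounds meet, so rank(T) = 2.

2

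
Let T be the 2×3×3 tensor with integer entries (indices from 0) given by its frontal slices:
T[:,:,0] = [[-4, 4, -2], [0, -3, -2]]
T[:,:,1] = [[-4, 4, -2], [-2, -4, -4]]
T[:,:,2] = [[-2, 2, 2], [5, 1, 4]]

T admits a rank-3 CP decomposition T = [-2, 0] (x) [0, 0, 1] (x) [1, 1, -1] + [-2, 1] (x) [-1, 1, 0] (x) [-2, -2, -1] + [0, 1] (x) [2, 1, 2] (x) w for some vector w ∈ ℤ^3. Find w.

w = [-1, -2, 2]

Subtract the known terms from T to get the rank-1 residual R = [0, 1] (x) [2, 1, 2] (x) w, so R[i,j,k] = a[i]·b[j]·w[k]. Pick indices with nonzero a[1]·b[0] = (1)·(2) = 2. Only the fibre through (1,0,·) is needed: R[1,0,:] = T[1,0,:] − Σₗ aₗ[1]bₗ[0]cₗ = [0, -2, 5] − (0)·(0)·[1, 1, -1] − (1)·(-1)·[-2, -2, -1] = [-2, -4, 4]. Then w[k] = R[1,0,k] / 2 for each k, giving w = [-2, -4, 4] / 2 = [-1, -2, 2].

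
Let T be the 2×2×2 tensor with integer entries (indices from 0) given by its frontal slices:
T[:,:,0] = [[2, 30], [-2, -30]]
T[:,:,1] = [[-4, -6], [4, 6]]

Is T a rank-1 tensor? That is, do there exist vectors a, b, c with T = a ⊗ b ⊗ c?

No

The mode-2 unfolding of T (rows indexed by j, columns by (i,k) = (0,0), (0,1), (1,0), (1,1)) is [[2, -4, -2, 4], [30, -6, -30, 6]].
There the 2×2 minor on rows j ∈ {0, 1}, columns (i,k) ∈ {(0,0), (0,1)} is det [[2, -4], [30, -6]] = 108 ≠ 0, so this unfolding has rank ≥ 2; CP rank is at least every unfolding rank, so rank(T) ≥ 2.
In particular rank(T) ≥ 2 > 1, so T is not rank-1.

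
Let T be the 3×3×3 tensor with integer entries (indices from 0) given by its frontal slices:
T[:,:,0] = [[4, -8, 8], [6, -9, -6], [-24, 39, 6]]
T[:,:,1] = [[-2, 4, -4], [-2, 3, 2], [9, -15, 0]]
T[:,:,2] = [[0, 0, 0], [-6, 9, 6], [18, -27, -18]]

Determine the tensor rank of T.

2

Lower bound: the mode-1 unfolding of T (rows indexed by i, columns by (j,k) = (0,0), (0,1), (0,2), (1,0), (1,1), (1,2), (2,0), (2,1), (2,2)) is [[4, -2, 0, -8, 4, 0, 8, -4, 0], [6, -2, -6, -9, 3, 9, -6, 2, 6], [-24, 9, 18, 39, -15, -27, 6, 0, -18]].
There the 2×2 minor on rows i ∈ {0, 1}, columns (j,k) ∈ {(0,0), (0,1)} is det [[4, -2], [6, -2]] = 4 ≠ 0, so this unfolding has rank ≥ 2; CP rank is at least every unfolding rank, so rank(T) ≥ 2. (Unfolding ranks only ever bound the CP rank from below — rank(T) can be strictly larger than all of them — so the matching upper bound has to come from an explicit 2-term decomposition.)
Upper bound — finding two terms. Write S_k = T[:,:,k] for the frontal slices: S₀ = [[4, -8, 8], [6, -9, -6], [-24, 39, 6]], S₁ = [[-2, 4, -4], [-2, 3, 2], [9, -15, 0]], S₂ = [[0, 0, 0], [-6, 9, 6], [18, -27, -18]].
If T = a₁ ⊗ b₁ ⊗ c₁ + a₂ ⊗ b₂ ⊗ c₂ then each S_k = c₁[k]·a₁b₁ᵀ + c₂[k]·a₂b₂ᵀ. S₀ and S₁ are linearly independent, so a₁b₁ᵀ and a₂b₂ᵀ must span the same plane of matrices: they are the rank-1 matrices of the form x·S₀ + y·S₁.
The 2×2 minor of x·S₀ + y·S₁ on rows {0,1}, columns {0,1} is 12·x² − 10·xy + 2·y² = 2·(3·x − y)(2·x − y), vanishing at (x:y) = (1:3) and (1:2).
M₁ = S₀ + 3·S₁ = [[-2, 4, -4], [0, 0, 0], [3, -6, 6]] = −[2, 0, -3][1, -2, 2]ᵀ and M₂ = S₀ + 2·S₁ = [[0, 0, 0], [2, -3, -2], [-6, 9, 6]] = [0, 1, -3][2, -3, -2]ᵀ, so take a₁ = [2, 0, -3], b₁ = [1, -2, 2], a₂ = [0, 1, -3], b₂ = [2, -3, -2].
Each slice is an integer combination of E₁ = a₁b₁ᵀ and E₂ = a₂b₂ᵀ: S₀ = 2·E₁ + 3·E₂, S₁ = −E₁ − E₂, S₂ = −3·E₂; reading off coefficients, c₁ = [2, -1, 0] and c₂ = [3, -1, -3].
Hence T = [2, 0, -3] ⊗ [1, -2, 2] ⊗ [2, -1, 0] + [0, 1, -3] ⊗ [2, -3, -2] ⊗ [3, -1, -3], so rank(T) ≤ 2.
These bounds meet, so rank(T) = 2.
Check entry T[2,0,0] = -24: (-3)·(1)·(2) + (-3)·(2)·(3) = -24.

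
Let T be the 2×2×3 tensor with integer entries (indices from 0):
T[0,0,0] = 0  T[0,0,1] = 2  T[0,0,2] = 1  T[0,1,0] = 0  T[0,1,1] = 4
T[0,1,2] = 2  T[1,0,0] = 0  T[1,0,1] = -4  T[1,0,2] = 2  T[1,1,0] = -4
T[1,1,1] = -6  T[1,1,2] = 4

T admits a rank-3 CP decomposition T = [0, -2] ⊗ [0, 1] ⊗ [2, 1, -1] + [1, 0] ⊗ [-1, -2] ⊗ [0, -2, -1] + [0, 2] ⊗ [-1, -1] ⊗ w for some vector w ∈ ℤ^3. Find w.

w = [0, 2, -1]

Subtract the known terms from T to get the rank-1 residual R = [0, 2] ⊗ [-1, -1] ⊗ w, so R[i,j,k] = a[i]·b[j]·w[k]. Pick indices with nonzero a[1]·b[0] = (2)·(-1) = -2. Only the fibre through (1,0,·) is needed: R[1,0,:] = T[1,0,:] − Σₗ aₗ[1]bₗ[0]cₗ = [0, -4, 2] − (-2)·(0)·[2, 1, -1] − (0)·(-1)·[0, -2, -1] = [0, -4, 2]. Then w[k] = R[1,0,k] / -2 for each k, giving w = [0, -4, 2] / -2 = [0, 2, -1].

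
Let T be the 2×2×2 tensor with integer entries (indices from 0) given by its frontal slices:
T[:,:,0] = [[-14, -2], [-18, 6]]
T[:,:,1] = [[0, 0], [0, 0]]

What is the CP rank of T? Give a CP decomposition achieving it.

rank(T) = 2

Lower bound: the mode-2 unfolding of T (rows indexed by j, columns by (i,k) = (0,0), (0,1), (1,0), (1,1)) is [[-14, 0, -18, 0], [-2, 0, 6, 0]].
There the 2×2 minor on rows j ∈ {0, 1}, columns (i,k) ∈ {(0,0), (1,0)} is det [[-14, -18], [-2, 6]] = -120 ≠ 0, so this unfolding has rank ≥ 2; CP rank is at least every unfolding rank, so rank(T) ≥ 2. (This is only a lower bound: in general the CP rank may exceed every unfolding rank, so we still need to exhibit 2 rank-1 terms summing to T.)
Upper bound — finding two terms. Every mode-3 slice of T is a multiple of one matrix: T[:,:,k] = c[k]·M with c = [1, 0] and M = [[-14, -2], [-18, 6]] (rows indexed by i, columns by j). So it suffices to write M as a sum of two rank-1 matrices.
Splitting M by its rows (i = 0, 1), M = [1, 0][-14, -2]ᵀ + [0, 1][-18, 6]ᵀ.
Hence T = [1, 0] ⊗ [-14, -2] ⊗ [1, 0] + [0, 1] ⊗ [-18, 6] ⊗ [1, 0], so rank(T) ≤ 2.
These bounds meet, so rank(T) = 2.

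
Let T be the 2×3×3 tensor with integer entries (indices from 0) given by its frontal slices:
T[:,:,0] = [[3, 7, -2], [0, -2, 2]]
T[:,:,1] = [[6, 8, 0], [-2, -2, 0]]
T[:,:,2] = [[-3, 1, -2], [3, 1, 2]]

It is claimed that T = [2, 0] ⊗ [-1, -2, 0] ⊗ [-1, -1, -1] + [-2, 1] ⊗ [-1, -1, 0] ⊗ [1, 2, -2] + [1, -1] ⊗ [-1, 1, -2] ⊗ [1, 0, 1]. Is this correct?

Yes

Reconstruct entrywise from the claimed factors. For example, T[0,1,2] = 1 and Σₗ aₗ[0]bₗ[1]cₗ[2] = (2)·(-2)·(-1) + (-2)·(-1)·(-2) + (1)·(1)·(1) = 1; checking all 18 entries, every one matches. The claim holds.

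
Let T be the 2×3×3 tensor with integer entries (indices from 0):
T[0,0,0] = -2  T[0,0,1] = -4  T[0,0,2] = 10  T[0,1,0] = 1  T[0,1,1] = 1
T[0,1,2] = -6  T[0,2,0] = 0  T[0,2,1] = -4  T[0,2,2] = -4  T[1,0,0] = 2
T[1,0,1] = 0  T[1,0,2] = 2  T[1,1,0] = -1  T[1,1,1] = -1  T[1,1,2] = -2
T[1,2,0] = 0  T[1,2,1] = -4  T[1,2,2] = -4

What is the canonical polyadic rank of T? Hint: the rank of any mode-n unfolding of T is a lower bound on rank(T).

3

Lower bound: the mode-3 unfolding of T (rows indexed by k, columns by (i,j) = (0,0), (0,1), (0,2), (1,0), (1,1), (1,2)) is [[-2, 1, 0, 2, -1, 0], [-4, 1, -4, 0, -1, -4], [10, -6, -4, 2, -2, -4]].
There the 3×3 minor on rows k ∈ {0, 1, 2}, columns (i,j) ∈ {(0,0), (0,1), (1,0)} is det [[-2, 1, 2], [-4, 1, 0], [10, -6, 2]] = 32 ≠ 0, so this unfolding has rank ≥ 3; CP rank is at least every unfolding rank, so rank(T) ≥ 3. (Unfolding ranks only ever bound the CP rank from below — rank(T) can be strictly larger than all of them — so the matching upper bound has to come from an explicit 3-term decomposition.)
Upper bound: T is a sum of 3 rank-1 terms, T = [1, 0] ⊗ [2, -1, 0] ⊗ [-2, -2, 4] + [1, 1] ⊗ [1, 0, 2] ⊗ [0, -2, -2] + [1, 1] ⊗ [2, -1, 0] ⊗ [1, 1, 2] (written with every a and b primitive with positive leading entry and the scale carried by c; CP decompositions are not unique, and this one is verified by expanding entrywise), so rank(T) ≤ 3.
These bounds meet, so rank(T) = 3.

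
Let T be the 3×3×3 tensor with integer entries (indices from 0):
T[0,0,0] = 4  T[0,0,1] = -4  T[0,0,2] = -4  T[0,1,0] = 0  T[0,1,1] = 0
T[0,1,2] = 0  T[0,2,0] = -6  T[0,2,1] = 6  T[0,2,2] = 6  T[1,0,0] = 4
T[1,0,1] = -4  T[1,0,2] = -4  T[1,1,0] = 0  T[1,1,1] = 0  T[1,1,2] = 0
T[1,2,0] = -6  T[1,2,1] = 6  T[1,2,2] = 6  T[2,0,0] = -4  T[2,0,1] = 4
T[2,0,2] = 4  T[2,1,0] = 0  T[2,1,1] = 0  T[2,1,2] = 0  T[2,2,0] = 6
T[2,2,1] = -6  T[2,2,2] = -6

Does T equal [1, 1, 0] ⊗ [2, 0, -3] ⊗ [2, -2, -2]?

Reconstruct entry (2,0,0) from the claimed factors: Σₗ aₗ[2]bₗ[0]cₗ[0] = (0)·(2)·(2) = 0, but T[2,0,0] = -4. The claim is false.

No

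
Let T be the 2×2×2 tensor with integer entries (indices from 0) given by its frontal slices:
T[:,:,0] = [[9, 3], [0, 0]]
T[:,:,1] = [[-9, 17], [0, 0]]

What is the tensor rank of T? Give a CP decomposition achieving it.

rank(T) = 2

Lower bound: the mode-3 unfolding of T (rows indexed by k, columns by (i,j) = (0,0), (0,1), (1,0), (1,1)) is [[9, 3, 0, 0], [-9, 17, 0, 0]].
There the 2×2 minor on rows k ∈ {0, 1}, columns (i,j) ∈ {(0,0), (0,1)} is det [[9, 3], [-9, 17]] = 180 ≠ 0, so this unfolding has rank ≥ 2; CP rank is at least every unfolding rank, so rank(T) ≥ 2. (Unfolding ranks only ever bound the CP rank from below — rank(T) can be strictly larger than all of them — so the matching upper bound has to come from an explicit 2-term decomposition.)
Upper bound — finding two terms. Every mode-1 slice of T is a multiple of one matrix: T[i,:,:] = a[i]·M with a = (1, 0) and M = [[9, -9], [3, 17]] (rows indexed by j, columns by k). So it suffices to write M as a sum of two rank-1 matrices.
Splitting M by its rows (j = 0, 1), M = (1, 0)(9, -9)ᵀ + (0, 1)(3, 17)ᵀ.
Hence T = (1, 0) ∘ (1, 0) ∘ (9, -9) + (1, 0) ∘ (0, 1) ∘ (3, 17), so rank(T) ≤ 2.
These bounds meet, so rank(T) = 2.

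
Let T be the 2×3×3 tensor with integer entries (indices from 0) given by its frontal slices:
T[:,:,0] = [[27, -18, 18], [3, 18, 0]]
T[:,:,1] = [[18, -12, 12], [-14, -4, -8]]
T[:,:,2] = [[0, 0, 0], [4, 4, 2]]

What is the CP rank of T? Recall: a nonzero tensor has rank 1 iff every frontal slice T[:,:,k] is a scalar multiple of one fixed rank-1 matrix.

Lower bound: the mode-3 unfolding of T (rows indexed by k, columns by (i,j) = (0,0), (0,1), (0,2), (1,0), (1,1), (1,2)) is [[27, -18, 18, 3, 18, 0], [18, -12, 12, -14, -4, -8], [0, 0, 0, 4, 4, 2]].
There the 2×2 minor on rows k ∈ {0, 1}, columns (i,j) ∈ {(0,0), (1,0)} is det [[27, 3], [18, -14]] = -432 ≠ 0, so this unfolding has rank ≥ 2; CP rank is at least every unfolding rank, so rank(T) ≥ 2. (This is only a lower bound: in general the CP rank may exceed every unfolding rank, so we still need to exhibit 2 rank-1 terms summing to T.)
Upper bound — finding two terms. Write S_k = T[:,:,k] for the frontal slices: S₀ = [[27, -18, 18], [3, 18, 0]], S₁ = [[18, -12, 12], [-14, -4, -8]], S₂ = [[0, 0, 0], [4, 4, 2]].
If T = a₁ ⊗ b₁ ⊗ c₁ + a₂ ⊗ b₂ ⊗ c₂ then each S_k = c₁[k]·a₁b₁ᵀ + c₂[k]·a₂b₂ᵀ. S₀ and S₁ are linearly independent, so a₁b₁ᵀ and a₂b₂ᵀ must span the same plane of matrices: they are the rank-1 matrices of the form x·S₀ + y·S₁.
The 2×2 minor of x·S₀ + y·S₁ on rows {0,1}, columns {0,1} is 540·x² − 240·y² = 60·(3·x − 2·y)(3·x + 2·y), vanishing at (x:y) = (2:3) and (2:-3).
M₁ = 2·S₀ + 3·S₁ = [[108, -72, 72], [-36, 24, -24]] = 12·(3, -1)(3, -2, 2)ᵀ and M₂ = 2·S₀ − 3·S₁ = [[0, 0, 0], [48, 48, 24]] = 24·(0, 1)(2, 2, 1)ᵀ, so take a₁ = (3, -1), b₁ = (3, -2, 2), a₂ = (0, 1), b₂ = (2, 2, 1).
Each slice is an integer combination of E₁ = a₁b₁ᵀ and E₂ = a₂b₂ᵀ: S₀ = 3·E₁ + 6·E₂, S₁ = 2·E₁ − 4·E₂, S₂ = 2·E₂; reading off coefficients, c₁ = (3, 2, 0) and c₂ = (6, -4, 2).
Hence T = (3, -1) ⊗ (3, -2, 2) ⊗ (3, 2, 0) + (0, 1) ⊗ (2, 2, 1) ⊗ (6, -4, 2), so rank(T) ≤ 2.
These bounds meet, so rank(T) = 2.
Check entry T[1,1,0] = 18: (-1)·(-2)·(3) + (1)·(2)·(6) = 18.

2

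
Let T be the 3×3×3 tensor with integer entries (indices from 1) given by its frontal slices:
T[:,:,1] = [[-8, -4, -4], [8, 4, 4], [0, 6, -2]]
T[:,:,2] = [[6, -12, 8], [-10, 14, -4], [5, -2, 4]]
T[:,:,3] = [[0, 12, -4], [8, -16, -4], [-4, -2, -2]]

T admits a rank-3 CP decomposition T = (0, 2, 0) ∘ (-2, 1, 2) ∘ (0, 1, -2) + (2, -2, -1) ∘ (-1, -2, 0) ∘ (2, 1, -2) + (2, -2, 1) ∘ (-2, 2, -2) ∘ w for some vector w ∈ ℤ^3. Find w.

w = (1, -2, 1)

Subtract the known terms from T to get the rank-1 residual R = (2, -2, 1) ∘ (-2, 2, -2) ∘ w, so R[i,j,k] = a[i]·b[j]·w[k]. Pick indices with nonzero a[1]·b[1] = (2)·(-2) = -4. Only the fibre through (1,1,·) is needed: R[1,1,:] = T[1,1,:] − Σₗ aₗ[1]bₗ[1]cₗ = [-8, 6, 0] − (0)·(-2)·(0, 1, -2) − (2)·(-1)·(2, 1, -2) = [-4, 8, -4]. Then w[k] = R[1,1,k] / -4 for each k, giving w = [-4, 8, -4] / -4 = (1, -2, 1).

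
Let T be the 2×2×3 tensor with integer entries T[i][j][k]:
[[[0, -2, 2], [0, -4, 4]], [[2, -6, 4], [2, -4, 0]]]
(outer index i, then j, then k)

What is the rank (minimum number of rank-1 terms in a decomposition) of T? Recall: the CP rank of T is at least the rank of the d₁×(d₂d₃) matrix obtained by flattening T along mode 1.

3

Lower bound: the mode-3 unfolding of T (rows indexed by k, columns by (i,j) = (0,0), (0,1), (1,0), (1,1)) is [[0, 0, 2, 2], [-2, -4, -6, -4], [2, 4, 4, 0]].
There the 3×3 minor on rows k ∈ {0, 1, 2}, columns (i,j) ∈ {(0,0), (1,0), (1,1)} is det [[0, 2, 2], [-2, -6, -4], [2, 4, 0]] = -8 ≠ 0, so this unfolding has rank ≥ 3; CP rank is at least every unfolding rank, so rank(T) ≥ 3. (Unfolding ranks only ever bound the CP rank from below — rank(T) can be strictly larger than all of them — so the matching upper bound has to come from an explicit 3-term decomposition.)
Upper bound: T is a sum of 3 rank-1 terms, T = [0, 1] ⊗ [1, 0] ⊗ [0, -2, 4] + [0, 1] ⊗ [1, 1] ⊗ [2, -4, 0] + [1, 0] ⊗ [1, 2] ⊗ [0, -2, 2] (written with every a and b primitive with positive leading entry and the scale carried by c; CP decompositions are not unique, and this one is verified by expanding entrywise), so rank(T) ≤ 3.
These bounds meet, so rank(T) = 3.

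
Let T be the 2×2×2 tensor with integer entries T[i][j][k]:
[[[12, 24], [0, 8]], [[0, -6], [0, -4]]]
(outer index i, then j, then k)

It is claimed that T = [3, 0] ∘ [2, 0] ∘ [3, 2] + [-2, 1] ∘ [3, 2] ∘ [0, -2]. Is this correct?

No

Reconstruct entry (0,0,0) from the claimed factors: Σₗ aₗ[0]bₗ[0]cₗ[0] = (3)·(2)·(3) + (-2)·(3)·(0) = 18, but T[0,0,0] = 12. The claim is false.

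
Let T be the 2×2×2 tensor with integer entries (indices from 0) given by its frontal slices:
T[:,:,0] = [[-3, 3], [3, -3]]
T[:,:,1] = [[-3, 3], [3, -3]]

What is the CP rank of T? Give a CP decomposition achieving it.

Lower bound: T ≠ 0 (e.g. T[0,0,0] = -3), so rank(T) ≥ 1.
Upper bound: if T = a ⊗ b ⊗ c then every fibre of T is a multiple of the corresponding factor, so read the factors off the fibres through the nonzero entry T[0,0,0] = -3.
The mode-1 fibre T[:,0,0] = [-3, 3] gives a = [1, -1] (primitive direction); the mode-2 fibre T[0,:,0] = [-3, 3] gives b = [1, -1]; then c[k] = T[0,0,k] / (a[0]·b[0]) = [-3, -3] / 1 = [-3, -3].
Expanding [1, -1] ⊗ [1, -1] ⊗ [-3, -3] reproduces all 8 entries of T, so T = [1, -1] ⊗ [1, -1] ⊗ [-3, -3] and rank(T) ≤ 1.
These bounds meet, so rank(T) = 1.

rank(T) = 1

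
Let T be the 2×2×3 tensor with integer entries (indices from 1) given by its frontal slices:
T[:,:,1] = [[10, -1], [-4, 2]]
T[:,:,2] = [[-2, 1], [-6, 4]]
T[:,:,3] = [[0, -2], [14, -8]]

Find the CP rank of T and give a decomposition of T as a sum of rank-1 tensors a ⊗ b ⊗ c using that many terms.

Lower bound: the mode-3 unfolding of T (rows indexed by k, columns by (i,j) = (1,1), (1,2), (2,1), (2,2)) is [[10, -1, -4, 2], [-2, 1, -6, 4], [0, -2, 14, -8]].
There the 3×3 minor on rows k ∈ {1, 2, 3}, columns (i,j) ∈ {(1,1), (1,2), (2,1)} is det [[10, -1, -4], [-2, 1, -6], [0, -2, 14]] = -24 ≠ 0, so this unfolding has rank ≥ 3; CP rank is at least every unfolding rank, so rank(T) ≥ 3. (Unfolding ranks only ever bound the CP rank from below — rank(T) can be strictly larger than all of them — so the matching upper bound has to come from an explicit 3-term decomposition.)
Upper bound: T is a sum of 3 rank-1 terms, T = [0, 1] ⊗ [1, -1] ⊗ [-4, -2, 4] + [1, 2] ⊗ [2, -1] ⊗ [1, -1, 2] + [2, -1] ⊗ [1, 0] ⊗ [4, 0, -2] (written with every a and b primitive with positive leading entry and the scale carried by c; CP decompositions are not unique, and this one is verified by expanding entrywise), so rank(T) ≤ 3.
These bounds meet, so rank(T) = 3.
Check entry T[1,1,2] = -2: (0)·(1)·(-2) + (1)·(2)·(-1) + (2)·(1)·(0) = -2.

rank(T) = 3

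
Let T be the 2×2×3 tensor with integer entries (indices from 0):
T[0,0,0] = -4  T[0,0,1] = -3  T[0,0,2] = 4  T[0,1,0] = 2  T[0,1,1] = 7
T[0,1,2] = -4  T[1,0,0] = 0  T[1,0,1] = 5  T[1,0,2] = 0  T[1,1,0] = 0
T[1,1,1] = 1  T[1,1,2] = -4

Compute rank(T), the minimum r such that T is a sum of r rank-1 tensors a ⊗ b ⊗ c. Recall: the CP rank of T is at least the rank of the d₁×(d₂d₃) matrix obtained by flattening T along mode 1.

Lower bound: the mode-3 unfolding of T (rows indexed by k, columns by (i,j) = (0,0), (0,1), (1,0), (1,1)) is [[-4, 2, 0, 0], [-3, 7, 5, 1], [4, -4, 0, -4]].
There the 3×3 minor on rows k ∈ {0, 1, 2}, columns (i,j) ∈ {(0,0), (0,1), (1,0)} is det [[-4, 2, 0], [-3, 7, 5], [4, -4, 0]] = -40 ≠ 0, so this unfolding has rank ≥ 3; CP rank is at least every unfolding rank, so rank(T) ≥ 3. (This is only a lower bound: in general the CP rank may exceed every unfolding rank, so we still need to exhibit 3 rank-1 terms summing to T.)
Upper bound: T is a sum of 3 rank-1 terms, T = (1, -1) ⊗ (1, -1) ⊗ (-2, -4, 2) + (1, 1) ⊗ (1, 1) ⊗ (-2, 1, 2) + (1, 2) ⊗ (0, 1) ⊗ (2, 2, -4) (written with every a and b primitive with positive leading entry and the scale carried by c; CP decompositions are not unique, and this one is verified by expanding entrywise), so rank(T) ≤ 3.
These bounds meet, so rank(T) = 3.
Check entry T[0,0,0] = -4: (1)·(1)·(-2) + (1)·(1)·(-2) + (1)·(0)·(2) = -4.

3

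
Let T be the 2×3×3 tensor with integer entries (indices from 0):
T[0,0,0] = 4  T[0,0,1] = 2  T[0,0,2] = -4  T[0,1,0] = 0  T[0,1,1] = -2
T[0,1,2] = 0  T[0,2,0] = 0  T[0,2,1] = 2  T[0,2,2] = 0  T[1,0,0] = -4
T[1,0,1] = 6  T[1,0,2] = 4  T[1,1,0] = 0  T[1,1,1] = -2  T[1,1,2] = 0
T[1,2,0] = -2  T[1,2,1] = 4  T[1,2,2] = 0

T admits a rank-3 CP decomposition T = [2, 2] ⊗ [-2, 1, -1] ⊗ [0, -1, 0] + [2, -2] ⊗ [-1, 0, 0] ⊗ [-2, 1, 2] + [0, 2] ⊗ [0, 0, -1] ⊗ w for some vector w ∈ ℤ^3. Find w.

Subtract the known terms from T to get the rank-1 residual R = [0, 2] ⊗ [0, 0, -1] ⊗ w, so R[i,j,k] = a[i]·b[j]·w[k]. Pick indices with nonzero a[1]·b[2] = (2)·(-1) = -2. Only the fibre through (1,2,·) is needed: R[1,2,:] = T[1,2,:] − Σₗ aₗ[1]bₗ[2]cₗ = [-2, 4, 0] − (2)·(-1)·[0, -1, 0] − (-2)·(0)·[-2, 1, 2] = [-2, 2, 0]. Then w[k] = R[1,2,k] / -2 for each k, giving w = [-2, 2, 0] / -2 = [1, -1, 0].

w = [1, -1, 0]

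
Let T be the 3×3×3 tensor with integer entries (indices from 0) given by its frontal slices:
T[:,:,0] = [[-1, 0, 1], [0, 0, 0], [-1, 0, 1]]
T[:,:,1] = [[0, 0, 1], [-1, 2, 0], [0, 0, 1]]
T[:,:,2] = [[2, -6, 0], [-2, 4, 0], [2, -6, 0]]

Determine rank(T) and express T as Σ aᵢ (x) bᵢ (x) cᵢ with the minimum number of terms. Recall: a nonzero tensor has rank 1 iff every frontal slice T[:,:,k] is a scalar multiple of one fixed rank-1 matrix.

rank(T) = 3

Lower bound: the mode-3 unfolding of T (rows indexed by k, columns by (i,j) = (0,0), (0,1), (0,2), (1,0), (1,1), (1,2), (2,0), (2,1), (2,2)) is [[-1, 0, 1, 0, 0, 0, -1, 0, 1], [0, 0, 1, -1, 2, 0, 0, 0, 1], [2, -6, 0, -2, 4, 0, 2, -6, 0]].
There the 3×3 minor on rows k ∈ {0, 1, 2}, columns (i,j) ∈ {(0,0), (0,1), (0,2)} is det [[-1, 0, 1], [0, 0, 1], [2, -6, 0]] = -6 ≠ 0, so this unfolding has rank ≥ 3; CP rank is at least every unfolding rank, so rank(T) ≥ 3. (Unfolding ranks only ever bound the CP rank from below — rank(T) can be strictly larger than all of them — so the matching upper bound has to come from an explicit 3-term decomposition.)
Upper bound: T is a sum of 3 rank-1 terms, T = [1, -1, 1] (x) [1, -2, 0] (x) [0, 1, 2] + [1, 0, 1] (x) [1, -1, -1] (x) [0, -2, 2] + [1, 0, 1] (x) [1, 0, -1] (x) [-1, 1, -2] (one valid choice — decompositions are not unique — normalised so each a, b is primitive with positive first nonzero entry; check it by expanding all entries), so rank(T) ≤ 3.
These bounds meet, so rank(T) = 3.
Check entry T[0,0,0] = -1: (1)·(1)·(0) + (1)·(1)·(0) + (1)·(1)·(-1) = -1.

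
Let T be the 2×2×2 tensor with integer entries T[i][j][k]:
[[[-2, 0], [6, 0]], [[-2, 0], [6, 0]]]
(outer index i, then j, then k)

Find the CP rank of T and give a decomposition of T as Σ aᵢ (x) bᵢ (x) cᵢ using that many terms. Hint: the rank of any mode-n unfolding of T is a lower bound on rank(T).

rank(T) = 1

Lower bound: T ≠ 0 (e.g. T[0,0,0] = -2), so rank(T) ≥ 1.
Upper bound: if T = a (x) b (x) c then every fibre of T is a multiple of the corresponding factor, so read the factors off the fibres through the nonzero entry T[0,0,0] = -2.
The mode-1 fibre T[:,0,0] = [-2, -2] gives a = (1, 1) (primitive direction); the mode-2 fibre T[0,:,0] = [-2, 6] gives b = (1, -3); then c[k] = T[0,0,k] / (a[0]·b[0]) = [-2, 0] / 1 = (-2, 0).
Expanding (1, 1) (x) (1, -3) (x) (-2, 0) reproduces all 8 entries of T, so T = (1, 1) (x) (1, -3) (x) (-2, 0) and rank(T) ≤ 1.
These bounds meet, so rank(T) = 1.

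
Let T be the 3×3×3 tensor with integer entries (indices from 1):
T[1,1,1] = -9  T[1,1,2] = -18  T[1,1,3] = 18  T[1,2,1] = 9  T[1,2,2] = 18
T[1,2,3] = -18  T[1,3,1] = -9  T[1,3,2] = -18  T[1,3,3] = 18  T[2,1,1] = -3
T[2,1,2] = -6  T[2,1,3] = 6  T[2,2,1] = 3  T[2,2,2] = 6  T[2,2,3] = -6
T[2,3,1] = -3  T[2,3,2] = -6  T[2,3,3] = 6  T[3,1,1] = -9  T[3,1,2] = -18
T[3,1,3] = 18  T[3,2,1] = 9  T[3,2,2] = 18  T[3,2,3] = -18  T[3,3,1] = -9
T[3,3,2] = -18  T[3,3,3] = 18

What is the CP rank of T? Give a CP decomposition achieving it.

Lower bound: T ≠ 0 (e.g. T[1,1,1] = -9), so rank(T) ≥ 1.
Upper bound: if T = a ⊗ b ⊗ c then every fibre of T is a multiple of the corresponding factor, so read the factors off the fibres through the nonzero entry T[1,1,1] = -9.
The mode-1 fibre T[:,1,1] = [-9, -3, -9] gives a = [3, 1, 3] (primitive direction); the mode-2 fibre T[1,:,1] = [-9, 9, -9] gives b = [1, -1, 1]; then c[k] = T[1,1,k] / (a[1]·b[1]) = [-9, -18, 18] / 3 = [-3, -6, 6].
Expanding [3, 1, 3] ⊗ [1, -1, 1] ⊗ [-3, -6, 6] reproduces all 27 entries of T, so T = [3, 1, 3] ⊗ [1, -1, 1] ⊗ [-3, -6, 6] and rank(T) ≤ 1.
These bounds meet, so rank(T) = 1.

rank(T) = 1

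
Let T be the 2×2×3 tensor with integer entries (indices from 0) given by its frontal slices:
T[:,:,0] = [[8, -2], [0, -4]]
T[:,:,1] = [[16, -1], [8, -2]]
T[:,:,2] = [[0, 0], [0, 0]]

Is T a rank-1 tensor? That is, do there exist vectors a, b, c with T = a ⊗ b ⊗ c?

No

The mode-1 unfolding of T (rows indexed by i, columns by (j,k) = (0,0), (0,1), (0,2), (1,0), (1,1), (1,2)) is [[8, 16, 0, -2, -1, 0], [0, 8, 0, -4, -2, 0]].
There the 2×2 minor on rows i ∈ {0, 1}, columns (j,k) ∈ {(0,0), (0,1)} is det [[8, 16], [0, 8]] = 64 ≠ 0, so this unfolding has rank ≥ 2; CP rank is at least every unfolding rank, so rank(T) ≥ 2.
In particular rank(T) ≥ 2 > 1, so T is not rank-1.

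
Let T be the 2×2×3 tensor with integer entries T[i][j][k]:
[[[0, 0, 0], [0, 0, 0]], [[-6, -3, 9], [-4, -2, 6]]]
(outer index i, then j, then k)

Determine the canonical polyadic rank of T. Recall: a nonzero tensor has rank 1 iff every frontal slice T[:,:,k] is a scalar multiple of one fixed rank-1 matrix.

Lower bound: T ≠ 0 (e.g. T[1,0,0] = -6), so rank(T) ≥ 1.
Upper bound: if T = a ⊗ b ⊗ c then every fibre of T is a multiple of the corresponding factor, so read the factors off the fibres through the nonzero entry T[1,0,0] = -6.
The mode-1 fibre T[:,0,0] = [0, -6] gives a = [0, 1] (primitive direction); the mode-2 fibre T[1,:,0] = [-6, -4] gives b = [3, 2]; then c[k] = T[1,0,k] / (a[1]·b[0]) = [-6, -3, 9] / 3 = [-2, -1, 3].
Expanding [0, 1] ⊗ [3, 2] ⊗ [-2, -1, 3] reproduces all 12 entries of T, so T = [0, 1] ⊗ [3, 2] ⊗ [-2, -1, 3] and rank(T) ≤ 1.
These bounds meet, so rank(T) = 1.
Check entry T[1,0,2] = 9: (1)·(3)·(3) = 9.

1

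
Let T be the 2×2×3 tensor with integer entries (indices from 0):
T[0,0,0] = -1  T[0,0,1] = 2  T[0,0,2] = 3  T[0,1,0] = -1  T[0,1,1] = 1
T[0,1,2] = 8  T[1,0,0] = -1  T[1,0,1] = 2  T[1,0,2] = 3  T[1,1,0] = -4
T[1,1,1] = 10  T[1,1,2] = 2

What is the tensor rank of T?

Lower bound: the mode-2 unfolding of T (rows indexed by j, columns by (i,k) = (0,0), (0,1), (0,2), (1,0), (1,1), (1,2)) is [[-1, 2, 3, -1, 2, 3], [-1, 1, 8, -4, 10, 2]].
There the 2×2 minor on rows j ∈ {0, 1}, columns (i,k) ∈ {(0,0), (0,1)} is det [[-1, 2], [-1, 1]] = 1 ≠ 0, so this unfolding has rank ≥ 2; CP rank is at least every unfolding rank, so rank(T) ≥ 2. (This is only a lower bound: in general the CP rank may exceed every unfolding rank, so we still need to exhibit 2 rank-1 terms summing to T.)
Upper bound — finding two terms. Write S_k = T[:,:,k] for the frontal slices: S₀ = [[-1, -1], [-1, -4]], S₁ = [[2, 1], [2, 10]], S₂ = [[3, 8], [3, 2]].
If T = a₁ ⊗ b₁ ⊗ c₁ + a₂ ⊗ b₂ ⊗ c₂ then each S_k = c₁[k]·a₁b₁ᵀ + c₂[k]·a₂b₂ᵀ. S₀ and S₁ are linearly independent, so a₁b₁ᵀ and a₂b₂ᵀ must span the same plane of matrices: they are the rank-1 matrices of the form x·S₀ + y·S₁.
det(x·S₀ + y·S₁) is 3·x² − 15·xy + 18·y² = 3·(x − 3·y)(x − 2·y), vanishing at (x:y) = (3:1) and (2:1).
M₁ = 3·S₀ + S₁ = [[-1, -2], [-1, -2]] = −(1, 1)(1, 2)ᵀ and M₂ = 2·S₀ + S₁ = [[0, -1], [0, 2]] = −(1, -2)(0, 1)ᵀ, so take a₁ = (1, 1), b₁ = (1, 2), a₂ = (1, -2), b₂ = (0, 1).
Each slice is an integer combination of E₁ = a₁b₁ᵀ and E₂ = a₂b₂ᵀ: S₀ = −E₁ + E₂, S₁ = 2·E₁ − 3·E₂, S₂ = 3·E₁ + 2·E₂; reading off coefficients, c₁ = (-1, 2, 3) and c₂ = (1, -3, 2).
Hence T = (1, 1) ⊗ (1, 2) ⊗ (-1, 2, 3) + (1, -2) ⊗ (0, 1) ⊗ (1, -3, 2), so rank(T) ≤ 2.
These bounds meet, so rank(T) = 2.

2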